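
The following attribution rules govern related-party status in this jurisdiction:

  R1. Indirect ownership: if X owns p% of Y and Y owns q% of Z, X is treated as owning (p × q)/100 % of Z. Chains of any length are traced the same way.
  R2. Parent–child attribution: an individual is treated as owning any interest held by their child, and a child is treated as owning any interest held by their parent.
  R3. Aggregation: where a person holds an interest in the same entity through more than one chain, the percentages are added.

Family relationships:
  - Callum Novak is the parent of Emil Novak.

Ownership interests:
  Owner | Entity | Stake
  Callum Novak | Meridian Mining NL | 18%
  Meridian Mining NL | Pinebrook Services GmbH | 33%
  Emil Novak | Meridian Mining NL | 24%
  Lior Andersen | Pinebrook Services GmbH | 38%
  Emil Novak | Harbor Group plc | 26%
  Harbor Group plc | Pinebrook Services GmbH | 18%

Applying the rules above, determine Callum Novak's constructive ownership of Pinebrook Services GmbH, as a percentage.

18.54%

By parent–child attribution (R2), Callum Novak is treated as also owning Emil Novak's interest in Meridian Mining NL, giving 18% + 24% = 42%.
By parent–child attribution (R2), Callum Novak is treated as owning Emil Novak's 26% interest in Harbor Group plc.
Chain via Meridian Mining NL (R1): 42% × 33% = 13.86% of Pinebrook Services GmbH.
Chain via Harbor Group plc (R1): 26% × 18% = 4.68% of Pinebrook Services GmbH.
Aggregating (R3): 13.86% + 4.68% = 18.54%.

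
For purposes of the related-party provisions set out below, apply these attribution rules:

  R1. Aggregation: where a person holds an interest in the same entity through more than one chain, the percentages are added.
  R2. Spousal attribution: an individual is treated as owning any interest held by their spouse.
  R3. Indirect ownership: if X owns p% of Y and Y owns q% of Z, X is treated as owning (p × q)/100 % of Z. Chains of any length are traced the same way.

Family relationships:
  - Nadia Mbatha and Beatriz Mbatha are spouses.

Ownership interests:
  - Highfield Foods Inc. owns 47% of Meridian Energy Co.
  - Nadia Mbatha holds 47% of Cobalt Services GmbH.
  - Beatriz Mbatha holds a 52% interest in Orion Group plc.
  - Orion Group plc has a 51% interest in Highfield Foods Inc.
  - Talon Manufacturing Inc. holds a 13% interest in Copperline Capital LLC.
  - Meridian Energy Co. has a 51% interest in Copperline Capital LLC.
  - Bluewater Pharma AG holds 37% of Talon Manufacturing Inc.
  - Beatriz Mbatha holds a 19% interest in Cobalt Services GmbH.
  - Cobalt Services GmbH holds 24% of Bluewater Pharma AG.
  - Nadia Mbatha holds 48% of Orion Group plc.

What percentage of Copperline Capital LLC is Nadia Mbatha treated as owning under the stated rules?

12.986604%

By spousal attribution (R2), Nadia Mbatha is treated as also owning Beatriz Mbatha's interest in Cobalt Services GmbH, giving 47% + 19% = 66%.
By spousal attribution (R2), Nadia Mbatha is treated as also owning Beatriz Mbatha's interest in Orion Group plc, giving 48% + 52% = 100%.
Chain via Cobalt Services GmbH → Bluewater Pharma AG → Talon Manufacturing Inc. (R3): 66% × 24% × 37% × 13% = 0.761904% of Copperline Capital LLC.
Chain via Orion Group plc → Highfield Foods Inc. → Meridian Energy Co. (R3): 100% × 51% × 47% × 51% = 12.2247% of Copperline Capital LLC.
Aggregating (R1): 0.761904% + 12.2247% = 12.986604%.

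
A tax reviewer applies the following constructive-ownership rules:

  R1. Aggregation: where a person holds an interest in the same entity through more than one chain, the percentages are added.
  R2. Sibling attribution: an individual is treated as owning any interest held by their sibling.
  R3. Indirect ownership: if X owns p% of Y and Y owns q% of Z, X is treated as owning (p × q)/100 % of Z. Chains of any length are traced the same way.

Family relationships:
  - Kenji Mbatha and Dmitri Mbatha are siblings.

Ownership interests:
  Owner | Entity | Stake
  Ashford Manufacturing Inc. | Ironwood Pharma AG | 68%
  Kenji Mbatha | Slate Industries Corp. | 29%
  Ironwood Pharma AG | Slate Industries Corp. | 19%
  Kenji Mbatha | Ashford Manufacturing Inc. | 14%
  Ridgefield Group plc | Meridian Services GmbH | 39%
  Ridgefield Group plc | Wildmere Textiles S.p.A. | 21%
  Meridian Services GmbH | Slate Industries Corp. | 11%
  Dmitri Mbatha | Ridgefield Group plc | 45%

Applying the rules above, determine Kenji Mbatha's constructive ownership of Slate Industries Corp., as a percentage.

32.7393%

By sibling attribution (R2), Kenji Mbatha is treated as owning Dmitri Mbatha's 45% interest in Ridgefield Group plc.
Chain via Ashford Manufacturing Inc. → Ironwood Pharma AG (R3): 14% × 68% × 19% = 1.8088% of Slate Industries Corp.
Direct interest in Slate Industries Corp: 29%.
Chain via Ridgefield Group plc → Meridian Services GmbH (R3): 45% × 39% × 11% = 1.9305% of Slate Industries Corp.
Aggregating (R1): 1.8088% + 29% + 1.9305% = 32.7393%.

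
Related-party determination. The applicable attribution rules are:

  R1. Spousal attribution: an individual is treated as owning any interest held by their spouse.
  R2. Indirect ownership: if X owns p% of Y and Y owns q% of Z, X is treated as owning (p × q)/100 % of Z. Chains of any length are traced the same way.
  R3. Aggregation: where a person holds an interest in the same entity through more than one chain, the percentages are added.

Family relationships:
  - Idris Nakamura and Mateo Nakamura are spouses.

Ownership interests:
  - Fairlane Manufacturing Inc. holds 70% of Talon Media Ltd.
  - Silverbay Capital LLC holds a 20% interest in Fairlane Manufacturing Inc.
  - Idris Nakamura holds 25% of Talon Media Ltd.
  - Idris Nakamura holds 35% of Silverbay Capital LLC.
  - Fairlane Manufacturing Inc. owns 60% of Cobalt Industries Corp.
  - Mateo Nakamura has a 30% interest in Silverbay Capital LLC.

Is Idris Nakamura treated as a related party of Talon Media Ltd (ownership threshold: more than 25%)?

By spousal attribution (R1), Idris Nakamura is treated as also owning Mateo Nakamura's interest in Silverbay Capital LLC, giving 35% + 30% = 65%.
Chain via Silverbay Capital LLC → Fairlane Manufacturing Inc. (R2): 65% × 20% × 70% = 9.1% of Talon Media Ltd.
Direct interest in Talon Media Ltd: 25%.
Aggregating (R3): 9.1% + 25% = 34.1%.
34.1% exceeds the 25% threshold, so Idris is a related party to Talon Media Ltd.

Yes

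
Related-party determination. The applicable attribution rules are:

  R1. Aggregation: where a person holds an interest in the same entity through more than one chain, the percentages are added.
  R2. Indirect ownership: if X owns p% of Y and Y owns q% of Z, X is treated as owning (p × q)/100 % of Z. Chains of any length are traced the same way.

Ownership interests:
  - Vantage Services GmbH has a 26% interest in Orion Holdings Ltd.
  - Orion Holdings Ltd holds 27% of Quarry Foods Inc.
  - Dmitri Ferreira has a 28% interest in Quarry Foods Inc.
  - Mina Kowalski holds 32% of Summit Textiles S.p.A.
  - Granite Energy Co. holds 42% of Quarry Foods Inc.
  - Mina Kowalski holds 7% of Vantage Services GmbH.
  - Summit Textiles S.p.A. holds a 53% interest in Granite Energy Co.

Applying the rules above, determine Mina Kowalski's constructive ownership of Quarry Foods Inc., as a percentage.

7.6146%

Chain via Summit Textiles S.p.A. → Granite Energy Co. (R2): 32% × 53% × 42% = 7.1232% of Quarry Foods Inc.
Chain via Vantage Services GmbH → Orion Holdings Ltd (R2): 7% × 26% × 27% = 0.4914% of Quarry Foods Inc.
Aggregating (R1): 7.1232% + 0.4914% = 7.6146%.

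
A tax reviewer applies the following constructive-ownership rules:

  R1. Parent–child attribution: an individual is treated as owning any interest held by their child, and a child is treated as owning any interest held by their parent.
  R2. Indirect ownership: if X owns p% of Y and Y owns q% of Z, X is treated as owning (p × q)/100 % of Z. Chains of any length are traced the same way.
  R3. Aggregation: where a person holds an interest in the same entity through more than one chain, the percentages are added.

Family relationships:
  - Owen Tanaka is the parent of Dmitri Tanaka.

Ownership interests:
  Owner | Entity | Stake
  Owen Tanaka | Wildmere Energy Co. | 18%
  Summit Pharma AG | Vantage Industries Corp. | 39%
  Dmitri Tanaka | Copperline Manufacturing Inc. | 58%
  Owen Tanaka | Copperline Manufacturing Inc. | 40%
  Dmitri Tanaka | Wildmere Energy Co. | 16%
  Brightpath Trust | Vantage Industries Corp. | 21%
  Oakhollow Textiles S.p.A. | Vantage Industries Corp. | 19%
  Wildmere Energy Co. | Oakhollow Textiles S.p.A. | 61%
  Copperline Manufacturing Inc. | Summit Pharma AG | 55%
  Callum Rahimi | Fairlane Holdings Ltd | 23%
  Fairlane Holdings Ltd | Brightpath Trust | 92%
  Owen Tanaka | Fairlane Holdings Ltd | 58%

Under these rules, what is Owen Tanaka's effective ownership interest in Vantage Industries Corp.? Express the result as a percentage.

By parent–child attribution (R1), Owen Tanaka is treated as also owning Dmitri Tanaka's interest in Wildmere Energy Co, giving 18% + 16% = 34%.
By parent–child attribution (R1), Owen Tanaka is treated as also owning Dmitri Tanaka's interest in Copperline Manufacturing Inc, giving 40% + 58% = 98%.
Chain via Fairlane Holdings Ltd → Brightpath Trust (R2): 58% × 92% × 21% = 11.2056% of Vantage Industries Corp.
Chain via Wildmere Energy Co. → Oakhollow Textiles S.p.A. (R2): 34% × 61% × 19% = 3.9406% of Vantage Industries Corp.
Chain via Copperline Manufacturing Inc. → Summit Pharma AG (R2): 98% × 55% × 39% = 21.021% of Vantage Industries Corp.
Aggregating (R3): 11.2056% + 3.9406% + 21.021% = 36.1672%.

36.1672%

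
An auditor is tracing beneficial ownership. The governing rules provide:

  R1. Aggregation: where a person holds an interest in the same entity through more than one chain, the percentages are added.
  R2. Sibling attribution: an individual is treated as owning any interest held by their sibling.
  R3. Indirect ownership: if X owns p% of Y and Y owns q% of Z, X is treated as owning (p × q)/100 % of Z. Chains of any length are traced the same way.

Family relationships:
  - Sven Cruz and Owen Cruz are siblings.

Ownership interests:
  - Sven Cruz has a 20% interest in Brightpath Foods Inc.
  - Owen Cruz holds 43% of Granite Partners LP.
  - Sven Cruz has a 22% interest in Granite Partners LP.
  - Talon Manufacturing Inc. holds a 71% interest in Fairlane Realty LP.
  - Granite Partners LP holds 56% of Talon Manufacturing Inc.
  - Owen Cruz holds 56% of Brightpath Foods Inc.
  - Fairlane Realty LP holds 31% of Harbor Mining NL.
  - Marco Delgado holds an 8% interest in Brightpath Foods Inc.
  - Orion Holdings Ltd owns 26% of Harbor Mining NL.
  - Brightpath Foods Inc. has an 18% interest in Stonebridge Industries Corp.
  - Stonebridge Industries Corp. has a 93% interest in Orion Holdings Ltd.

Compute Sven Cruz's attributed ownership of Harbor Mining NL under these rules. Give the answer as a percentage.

11.319464%

By sibling attribution (R2), Sven Cruz is treated as also owning Owen Cruz's interest in Granite Partners LP, giving 22% + 43% = 65%.
By sibling attribution (R2), Sven Cruz is treated as also owning Owen Cruz's interest in Brightpath Foods Inc, giving 20% + 56% = 76%.
Chain via Granite Partners LP → Talon Manufacturing Inc. → Fairlane Realty LP (R3): 65% × 56% × 71% × 31% = 8.01164% of Harbor Mining NL.
Chain via Brightpath Foods Inc. → Stonebridge Industries Corp. → Orion Holdings Ltd (R3): 76% × 18% × 93% × 26% = 3.307824% of Harbor Mining NL.
Aggregating (R1): 8.01164% + 3.307824% = 11.319464%.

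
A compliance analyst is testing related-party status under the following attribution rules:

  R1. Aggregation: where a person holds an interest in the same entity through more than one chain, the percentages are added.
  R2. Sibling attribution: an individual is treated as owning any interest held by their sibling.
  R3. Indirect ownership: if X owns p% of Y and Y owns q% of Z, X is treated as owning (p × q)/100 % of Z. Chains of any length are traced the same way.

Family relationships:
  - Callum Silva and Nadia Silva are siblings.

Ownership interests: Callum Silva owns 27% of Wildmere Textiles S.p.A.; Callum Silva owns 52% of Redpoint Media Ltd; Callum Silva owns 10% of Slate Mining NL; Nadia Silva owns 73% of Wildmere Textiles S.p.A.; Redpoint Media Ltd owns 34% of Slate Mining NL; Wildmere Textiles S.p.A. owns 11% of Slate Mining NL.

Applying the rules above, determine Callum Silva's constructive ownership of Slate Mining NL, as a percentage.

38.68%

By sibling attribution (R2), Callum Silva is treated as also owning Nadia Silva's interest in Wildmere Textiles S.p.A, giving 27% + 73% = 100%.
Chain via Redpoint Media Ltd (R3): 52% × 34% = 17.68% of Slate Mining NL.
Chain via Wildmere Textiles S.p.A. (R3): 100% × 11% = 11% of Slate Mining NL.
Direct interest in Slate Mining NL: 10%.
Aggregating (R1): 17.68% + 11% + 10% = 38.68%.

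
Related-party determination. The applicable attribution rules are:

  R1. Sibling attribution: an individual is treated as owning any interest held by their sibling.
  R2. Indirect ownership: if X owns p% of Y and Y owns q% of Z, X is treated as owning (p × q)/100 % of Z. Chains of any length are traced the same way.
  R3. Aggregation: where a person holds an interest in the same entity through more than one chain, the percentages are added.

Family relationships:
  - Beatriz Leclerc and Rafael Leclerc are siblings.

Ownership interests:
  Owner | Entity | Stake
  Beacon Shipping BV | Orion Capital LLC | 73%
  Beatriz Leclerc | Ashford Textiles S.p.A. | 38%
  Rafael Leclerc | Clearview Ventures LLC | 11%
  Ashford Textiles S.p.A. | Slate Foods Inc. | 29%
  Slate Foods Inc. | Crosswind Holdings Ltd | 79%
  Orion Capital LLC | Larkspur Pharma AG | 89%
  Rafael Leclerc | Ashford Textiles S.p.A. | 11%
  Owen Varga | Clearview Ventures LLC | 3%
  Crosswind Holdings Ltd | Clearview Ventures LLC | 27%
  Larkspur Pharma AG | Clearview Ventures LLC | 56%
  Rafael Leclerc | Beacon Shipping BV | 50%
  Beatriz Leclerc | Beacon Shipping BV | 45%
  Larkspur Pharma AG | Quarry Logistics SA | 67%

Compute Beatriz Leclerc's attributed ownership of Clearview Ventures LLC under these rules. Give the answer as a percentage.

By sibling attribution (R1), Beatriz Leclerc is treated as also owning Rafael Leclerc's interest in Beacon Shipping BV, giving 45% + 50% = 95%.
By sibling attribution (R1), Beatriz Leclerc is treated as also owning Rafael Leclerc's interest in Ashford Textiles S.p.A, giving 38% + 11% = 49%.
By sibling attribution (R1), Beatriz Leclerc is treated as owning Rafael Leclerc's 11% interest in Clearview Ventures LLC.
Chain via Beacon Shipping BV → Orion Capital LLC → Larkspur Pharma AG (R2): 95% × 73% × 89% × 56% = 34.56404% of Clearview Ventures LLC.
Chain via Ashford Textiles S.p.A. → Slate Foods Inc. → Crosswind Holdings Ltd (R2): 49% × 29% × 79% × 27% = 3.030993% of Clearview Ventures LLC.
Direct interest in Clearview Ventures LLC: 11%.
Aggregating (R3): 34.56404% + 3.030993% + 11% = 48.595033%.

48.595033%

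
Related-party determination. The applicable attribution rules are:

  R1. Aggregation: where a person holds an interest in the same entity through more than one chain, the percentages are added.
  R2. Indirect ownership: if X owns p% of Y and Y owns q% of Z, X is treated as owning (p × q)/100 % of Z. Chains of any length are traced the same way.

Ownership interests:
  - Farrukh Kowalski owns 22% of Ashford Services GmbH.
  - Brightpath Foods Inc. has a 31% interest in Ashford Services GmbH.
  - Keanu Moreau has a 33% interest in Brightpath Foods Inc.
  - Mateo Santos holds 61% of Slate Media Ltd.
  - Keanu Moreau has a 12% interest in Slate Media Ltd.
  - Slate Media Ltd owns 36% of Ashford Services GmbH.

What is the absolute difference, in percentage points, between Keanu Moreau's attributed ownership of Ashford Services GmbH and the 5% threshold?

Chain via Slate Media Ltd (R2): 12% × 36% = 4.32% of Ashford Services GmbH.
Chain via Brightpath Foods Inc. (R2): 33% × 31% = 10.23% of Ashford Services GmbH.
Aggregating (R1): 4.32% + 10.23% = 14.55%.
14.55% exceeds the 5% threshold by 9.55 percentage points.

9.55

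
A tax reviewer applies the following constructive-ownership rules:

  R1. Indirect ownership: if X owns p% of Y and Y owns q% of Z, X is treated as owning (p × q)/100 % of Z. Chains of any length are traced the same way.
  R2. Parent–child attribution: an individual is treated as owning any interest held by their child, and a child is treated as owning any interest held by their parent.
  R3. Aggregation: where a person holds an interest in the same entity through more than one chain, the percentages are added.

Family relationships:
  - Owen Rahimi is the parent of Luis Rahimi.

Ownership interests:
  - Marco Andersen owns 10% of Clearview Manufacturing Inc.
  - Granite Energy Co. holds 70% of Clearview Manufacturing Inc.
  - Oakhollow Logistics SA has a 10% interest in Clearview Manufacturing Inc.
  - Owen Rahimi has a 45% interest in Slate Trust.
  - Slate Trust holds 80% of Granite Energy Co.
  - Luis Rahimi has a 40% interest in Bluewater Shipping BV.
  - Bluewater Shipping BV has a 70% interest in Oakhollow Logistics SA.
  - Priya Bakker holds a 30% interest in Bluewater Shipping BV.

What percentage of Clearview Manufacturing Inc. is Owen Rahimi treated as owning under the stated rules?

By parent–child attribution (R2), Owen Rahimi is treated as owning Luis Rahimi's 40% interest in Bluewater Shipping BV.
Chain via Slate Trust → Granite Energy Co. (R1): 45% × 80% × 70% = 25.2% of Clearview Manufacturing Inc.
Chain via Bluewater Shipping BV → Oakhollow Logistics SA (R1): 40% × 70% × 10% = 2.8% of Clearview Manufacturing Inc.
Aggregating (R3): 25.2% + 2.8% = 28%.

28%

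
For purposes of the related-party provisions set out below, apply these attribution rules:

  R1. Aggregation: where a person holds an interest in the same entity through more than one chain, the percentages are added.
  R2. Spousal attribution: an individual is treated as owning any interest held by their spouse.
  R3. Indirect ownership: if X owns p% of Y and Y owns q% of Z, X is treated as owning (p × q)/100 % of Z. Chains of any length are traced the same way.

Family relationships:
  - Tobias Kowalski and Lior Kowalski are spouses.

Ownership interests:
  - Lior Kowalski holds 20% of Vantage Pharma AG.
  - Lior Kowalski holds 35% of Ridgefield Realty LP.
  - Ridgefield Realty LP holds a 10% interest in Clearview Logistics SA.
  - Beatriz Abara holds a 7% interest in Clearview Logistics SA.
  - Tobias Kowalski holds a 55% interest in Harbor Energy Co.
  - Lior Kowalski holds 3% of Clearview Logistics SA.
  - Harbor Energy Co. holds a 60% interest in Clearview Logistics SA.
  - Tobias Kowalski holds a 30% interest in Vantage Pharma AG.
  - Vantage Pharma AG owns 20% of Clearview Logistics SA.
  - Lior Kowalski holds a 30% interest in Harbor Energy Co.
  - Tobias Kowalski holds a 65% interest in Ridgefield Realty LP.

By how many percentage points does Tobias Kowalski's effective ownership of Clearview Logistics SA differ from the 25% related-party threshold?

49

By spousal attribution (R2), Tobias Kowalski is treated as also owning Lior Kowalski's interest in Harbor Energy Co, giving 55% + 30% = 85%.
By spousal attribution (R2), Tobias Kowalski is treated as also owning Lior Kowalski's interest in Vantage Pharma AG, giving 30% + 20% = 50%.
By spousal attribution (R2), Tobias Kowalski is treated as also owning Lior Kowalski's interest in Ridgefield Realty LP, giving 65% + 35% = 100%.
By spousal attribution (R2), Tobias Kowalski is treated as owning Lior Kowalski's 3% interest in Clearview Logistics SA.
Chain via Harbor Energy Co. (R3): 85% × 60% = 51% of Clearview Logistics SA.
Chain via Vantage Pharma AG (R3): 50% × 20% = 10% of Clearview Logistics SA.
Chain via Ridgefield Realty LP (R3): 100% × 10% = 10% of Clearview Logistics SA.
Direct interest in Clearview Logistics SA: 3%.
Aggregating (R1): 51% + 10% + 10% + 3% = 74%.
74% exceeds the 25% threshold by 49 percentage points.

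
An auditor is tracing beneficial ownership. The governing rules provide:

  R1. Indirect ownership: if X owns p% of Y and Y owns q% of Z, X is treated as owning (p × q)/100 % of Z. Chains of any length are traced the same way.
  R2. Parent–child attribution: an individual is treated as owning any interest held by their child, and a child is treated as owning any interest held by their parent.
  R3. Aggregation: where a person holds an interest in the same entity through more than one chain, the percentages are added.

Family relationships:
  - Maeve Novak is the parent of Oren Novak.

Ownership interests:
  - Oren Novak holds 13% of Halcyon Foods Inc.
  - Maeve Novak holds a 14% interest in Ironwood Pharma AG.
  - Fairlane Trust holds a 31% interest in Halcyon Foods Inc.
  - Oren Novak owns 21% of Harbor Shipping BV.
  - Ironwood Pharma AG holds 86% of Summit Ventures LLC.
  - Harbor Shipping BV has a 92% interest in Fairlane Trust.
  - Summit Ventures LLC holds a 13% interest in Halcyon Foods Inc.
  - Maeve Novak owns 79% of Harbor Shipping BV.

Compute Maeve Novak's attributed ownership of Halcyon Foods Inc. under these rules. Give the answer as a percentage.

By parent–child attribution (R2), Maeve Novak is treated as also owning Oren Novak's interest in Harbor Shipping BV, giving 79% + 21% = 100%.
By parent–child attribution (R2), Maeve Novak is treated as owning Oren Novak's 13% interest in Halcyon Foods Inc.
Chain via Ironwood Pharma AG → Summit Ventures LLC (R1): 14% × 86% × 13% = 1.5652% of Halcyon Foods Inc.
Chain via Harbor Shipping BV → Fairlane Trust (R1): 100% × 92% × 31% = 28.52% of Halcyon Foods Inc.
Direct interest in Halcyon Foods Inc: 13%.
Aggregating (R3): 1.5652% + 28.52% + 13% = 43.0852%.

43.0852%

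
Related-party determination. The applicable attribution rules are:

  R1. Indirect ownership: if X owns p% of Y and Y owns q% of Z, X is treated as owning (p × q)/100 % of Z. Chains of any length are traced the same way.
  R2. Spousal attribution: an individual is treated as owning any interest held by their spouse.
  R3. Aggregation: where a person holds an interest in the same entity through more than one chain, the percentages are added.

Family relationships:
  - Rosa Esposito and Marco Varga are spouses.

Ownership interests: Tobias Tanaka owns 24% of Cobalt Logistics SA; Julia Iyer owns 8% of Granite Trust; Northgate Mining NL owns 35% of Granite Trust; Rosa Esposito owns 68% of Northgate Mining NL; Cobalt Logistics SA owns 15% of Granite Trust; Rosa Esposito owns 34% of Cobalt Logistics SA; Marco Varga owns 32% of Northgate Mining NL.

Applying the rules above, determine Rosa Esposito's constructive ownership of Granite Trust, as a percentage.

By spousal attribution (R2), Rosa Esposito is treated as also owning Marco Varga's interest in Northgate Mining NL, giving 68% + 32% = 100%.
Chain via Cobalt Logistics SA (R1): 34% × 15% = 5.1% of Granite Trust.
Chain via Northgate Mining NL (R1): 100% × 35% = 35% of Granite Trust.
Aggregating (R3): 5.1% + 35% = 40.1%.

40.1%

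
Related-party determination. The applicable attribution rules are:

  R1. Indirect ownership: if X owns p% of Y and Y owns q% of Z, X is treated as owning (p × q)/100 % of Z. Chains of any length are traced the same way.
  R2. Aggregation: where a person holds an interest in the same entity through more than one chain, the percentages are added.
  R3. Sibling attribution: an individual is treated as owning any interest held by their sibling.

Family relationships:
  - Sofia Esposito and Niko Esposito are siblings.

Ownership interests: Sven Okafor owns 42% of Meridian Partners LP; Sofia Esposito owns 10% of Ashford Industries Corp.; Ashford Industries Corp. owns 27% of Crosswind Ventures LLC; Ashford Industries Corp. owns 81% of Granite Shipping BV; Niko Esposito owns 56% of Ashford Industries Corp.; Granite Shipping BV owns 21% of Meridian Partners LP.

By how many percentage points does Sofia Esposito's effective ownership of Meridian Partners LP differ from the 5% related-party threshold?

6.2266

By sibling attribution (R3), Sofia Esposito is treated as also owning Niko Esposito's interest in Ashford Industries Corp, giving 10% + 56% = 66%.
Chain via Ashford Industries Corp. → Granite Shipping BV (R1): 66% × 81% × 21% = 11.2266% of Meridian Partners LP.
11.2266% exceeds the 5% threshold by 6.2266 percentage points.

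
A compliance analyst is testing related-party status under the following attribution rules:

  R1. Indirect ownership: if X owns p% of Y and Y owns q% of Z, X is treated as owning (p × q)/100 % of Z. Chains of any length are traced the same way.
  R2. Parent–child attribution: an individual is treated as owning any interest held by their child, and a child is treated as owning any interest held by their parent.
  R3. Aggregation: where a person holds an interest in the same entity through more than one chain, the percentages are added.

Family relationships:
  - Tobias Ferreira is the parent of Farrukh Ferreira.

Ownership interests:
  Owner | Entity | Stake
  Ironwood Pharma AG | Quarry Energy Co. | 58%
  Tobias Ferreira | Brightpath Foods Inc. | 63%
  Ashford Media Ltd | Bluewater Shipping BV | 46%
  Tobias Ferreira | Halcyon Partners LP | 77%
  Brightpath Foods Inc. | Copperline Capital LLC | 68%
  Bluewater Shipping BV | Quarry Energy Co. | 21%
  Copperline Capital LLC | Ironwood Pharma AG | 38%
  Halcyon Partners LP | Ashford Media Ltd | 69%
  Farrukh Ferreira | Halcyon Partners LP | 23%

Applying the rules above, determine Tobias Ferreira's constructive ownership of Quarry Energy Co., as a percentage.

16.107336%

By parent–child attribution (R2), Tobias Ferreira is treated as also owning Farrukh Ferreira's interest in Halcyon Partners LP, giving 77% + 23% = 100%.
Chain via Brightpath Foods Inc. → Copperline Capital LLC → Ironwood Pharma AG (R1): 63% × 68% × 38% × 58% = 9.441936% of Quarry Energy Co.
Chain via Halcyon Partners LP → Ashford Media Ltd → Bluewater Shipping BV (R1): 100% × 69% × 46% × 21% = 6.6654% of Quarry Energy Co.
Aggregating (R3): 9.441936% + 6.6654% = 16.107336%.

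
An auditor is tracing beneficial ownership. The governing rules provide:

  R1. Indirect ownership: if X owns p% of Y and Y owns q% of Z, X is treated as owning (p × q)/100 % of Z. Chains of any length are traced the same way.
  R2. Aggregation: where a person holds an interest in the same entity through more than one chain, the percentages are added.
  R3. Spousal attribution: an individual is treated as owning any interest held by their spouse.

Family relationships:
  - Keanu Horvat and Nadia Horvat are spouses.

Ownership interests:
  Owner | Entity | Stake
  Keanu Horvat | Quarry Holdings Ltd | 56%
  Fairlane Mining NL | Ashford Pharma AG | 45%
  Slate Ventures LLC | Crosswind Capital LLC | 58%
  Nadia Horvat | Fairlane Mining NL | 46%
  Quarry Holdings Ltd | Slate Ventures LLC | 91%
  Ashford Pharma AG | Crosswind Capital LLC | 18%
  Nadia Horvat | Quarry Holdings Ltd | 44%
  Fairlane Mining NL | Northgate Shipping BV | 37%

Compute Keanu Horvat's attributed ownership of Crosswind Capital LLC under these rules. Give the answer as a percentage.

By spousal attribution (R3), Keanu Horvat is treated as also owning Nadia Horvat's interest in Quarry Holdings Ltd, giving 56% + 44% = 100%.
By spousal attribution (R3), Keanu Horvat is treated as owning Nadia Horvat's 46% interest in Fairlane Mining NL.
Chain via Quarry Holdings Ltd → Slate Ventures LLC (R1): 100% × 91% × 58% = 52.78% of Crosswind Capital LLC.
Chain via Fairlane Mining NL → Ashford Pharma AG (R1): 46% × 45% × 18% = 3.726% of Crosswind Capital LLC.
Aggregating (R2): 52.78% + 3.726% = 56.506%.

56.506%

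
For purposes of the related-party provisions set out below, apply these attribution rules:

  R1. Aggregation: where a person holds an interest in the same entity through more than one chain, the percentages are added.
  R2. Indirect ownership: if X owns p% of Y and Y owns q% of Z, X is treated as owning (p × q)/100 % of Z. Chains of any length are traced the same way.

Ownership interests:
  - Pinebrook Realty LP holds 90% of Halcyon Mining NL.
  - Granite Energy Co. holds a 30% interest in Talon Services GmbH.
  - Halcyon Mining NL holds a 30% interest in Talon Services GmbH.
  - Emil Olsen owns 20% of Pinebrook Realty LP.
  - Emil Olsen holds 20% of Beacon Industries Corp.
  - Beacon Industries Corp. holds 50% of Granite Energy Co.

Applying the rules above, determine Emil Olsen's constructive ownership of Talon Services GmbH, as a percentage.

8.4%

Chain via Beacon Industries Corp. → Granite Energy Co. (R2): 20% × 50% × 30% = 3% of Talon Services GmbH.
Chain via Pinebrook Realty LP → Halcyon Mining NL (R2): 20% × 90% × 30% = 5.4% of Talon Services GmbH.
Aggregating (R1): 3% + 5.4% = 8.4%.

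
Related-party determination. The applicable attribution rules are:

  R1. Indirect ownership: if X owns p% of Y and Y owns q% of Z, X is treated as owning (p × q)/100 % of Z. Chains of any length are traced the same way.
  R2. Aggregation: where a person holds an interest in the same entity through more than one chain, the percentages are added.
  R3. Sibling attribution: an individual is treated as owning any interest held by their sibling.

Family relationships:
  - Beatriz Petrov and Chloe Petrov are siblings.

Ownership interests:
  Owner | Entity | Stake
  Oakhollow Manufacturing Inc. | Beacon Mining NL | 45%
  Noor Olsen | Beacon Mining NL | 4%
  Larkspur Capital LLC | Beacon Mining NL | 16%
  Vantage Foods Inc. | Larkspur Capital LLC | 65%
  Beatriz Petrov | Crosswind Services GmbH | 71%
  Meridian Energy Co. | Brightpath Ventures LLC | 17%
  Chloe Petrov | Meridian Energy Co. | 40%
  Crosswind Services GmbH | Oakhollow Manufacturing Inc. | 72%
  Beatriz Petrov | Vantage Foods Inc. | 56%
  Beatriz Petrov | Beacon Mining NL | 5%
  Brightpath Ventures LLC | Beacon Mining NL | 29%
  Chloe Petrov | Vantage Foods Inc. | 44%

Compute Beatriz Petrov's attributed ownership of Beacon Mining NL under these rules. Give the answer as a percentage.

40.376%

By sibling attribution (R3), Beatriz Petrov is treated as also owning Chloe Petrov's interest in Vantage Foods Inc, giving 56% + 44% = 100%.
By sibling attribution (R3), Beatriz Petrov is treated as owning Chloe Petrov's 40% interest in Meridian Energy Co.
Chain via Vantage Foods Inc. → Larkspur Capital LLC (R1): 100% × 65% × 16% = 10.4% of Beacon Mining NL.
Chain via Crosswind Services GmbH → Oakhollow Manufacturing Inc. (R1): 71% × 72% × 45% = 23.004% of Beacon Mining NL.
Direct interest in Beacon Mining NL: 5%.
Chain via Meridian Energy Co. → Brightpath Ventures LLC (R1): 40% × 17% × 29% = 1.972% of Beacon Mining NL.
Aggregating (R2): 10.4% + 23.004% + 5% + 1.972% = 40.376%.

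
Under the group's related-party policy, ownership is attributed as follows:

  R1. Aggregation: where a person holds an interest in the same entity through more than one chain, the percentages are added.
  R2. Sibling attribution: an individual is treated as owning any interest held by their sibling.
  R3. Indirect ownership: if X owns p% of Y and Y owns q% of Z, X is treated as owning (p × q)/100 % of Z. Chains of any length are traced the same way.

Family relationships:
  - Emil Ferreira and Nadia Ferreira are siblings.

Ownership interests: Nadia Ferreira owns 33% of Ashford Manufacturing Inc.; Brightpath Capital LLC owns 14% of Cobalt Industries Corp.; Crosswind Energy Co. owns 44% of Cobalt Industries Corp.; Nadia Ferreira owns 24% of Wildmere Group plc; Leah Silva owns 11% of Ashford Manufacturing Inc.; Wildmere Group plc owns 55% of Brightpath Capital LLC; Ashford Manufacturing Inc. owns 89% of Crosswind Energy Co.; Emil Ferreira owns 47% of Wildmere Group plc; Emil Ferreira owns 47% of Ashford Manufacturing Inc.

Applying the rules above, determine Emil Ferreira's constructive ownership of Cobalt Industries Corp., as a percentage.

By sibling attribution (R2), Emil Ferreira is treated as also owning Nadia Ferreira's interest in Ashford Manufacturing Inc, giving 47% + 33% = 80%.
By sibling attribution (R2), Emil Ferreira is treated as also owning Nadia Ferreira's interest in Wildmere Group plc, giving 47% + 24% = 71%.
Chain via Ashford Manufacturing Inc. → Crosswind Energy Co. (R3): 80% × 89% × 44% = 31.328% of Cobalt Industries Corp.
Chain via Wildmere Group plc → Brightpath Capital LLC (R3): 71% × 55% × 14% = 5.467% of Cobalt Industries Corp.
Aggregating (R1): 31.328% + 5.467% = 36.795%.

36.795%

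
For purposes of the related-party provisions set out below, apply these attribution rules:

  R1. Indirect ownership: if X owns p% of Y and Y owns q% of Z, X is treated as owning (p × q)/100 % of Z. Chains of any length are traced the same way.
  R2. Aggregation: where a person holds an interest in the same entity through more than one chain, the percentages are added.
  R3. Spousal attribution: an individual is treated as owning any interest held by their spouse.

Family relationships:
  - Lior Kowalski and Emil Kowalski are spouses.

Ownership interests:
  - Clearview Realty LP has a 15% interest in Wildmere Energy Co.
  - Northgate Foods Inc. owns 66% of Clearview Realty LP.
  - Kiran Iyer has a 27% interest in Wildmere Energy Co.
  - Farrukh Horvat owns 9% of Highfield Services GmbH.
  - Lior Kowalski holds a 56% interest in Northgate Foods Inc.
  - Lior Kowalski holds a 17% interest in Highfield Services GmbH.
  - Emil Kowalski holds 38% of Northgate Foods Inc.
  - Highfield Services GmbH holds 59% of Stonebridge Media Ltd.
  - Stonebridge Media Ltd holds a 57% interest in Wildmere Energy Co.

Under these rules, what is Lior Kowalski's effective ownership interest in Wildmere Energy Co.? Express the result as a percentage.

15.0231%

By spousal attribution (R3), Lior Kowalski is treated as also owning Emil Kowalski's interest in Northgate Foods Inc, giving 56% + 38% = 94%.
Chain via Highfield Services GmbH → Stonebridge Media Ltd (R1): 17% × 59% × 57% = 5.7171% of Wildmere Energy Co.
Chain via Northgate Foods Inc. → Clearview Realty LP (R1): 94% × 66% × 15% = 9.306% of Wildmere Energy Co.
Aggregating (R2): 5.7171% + 9.306% = 15.0231%.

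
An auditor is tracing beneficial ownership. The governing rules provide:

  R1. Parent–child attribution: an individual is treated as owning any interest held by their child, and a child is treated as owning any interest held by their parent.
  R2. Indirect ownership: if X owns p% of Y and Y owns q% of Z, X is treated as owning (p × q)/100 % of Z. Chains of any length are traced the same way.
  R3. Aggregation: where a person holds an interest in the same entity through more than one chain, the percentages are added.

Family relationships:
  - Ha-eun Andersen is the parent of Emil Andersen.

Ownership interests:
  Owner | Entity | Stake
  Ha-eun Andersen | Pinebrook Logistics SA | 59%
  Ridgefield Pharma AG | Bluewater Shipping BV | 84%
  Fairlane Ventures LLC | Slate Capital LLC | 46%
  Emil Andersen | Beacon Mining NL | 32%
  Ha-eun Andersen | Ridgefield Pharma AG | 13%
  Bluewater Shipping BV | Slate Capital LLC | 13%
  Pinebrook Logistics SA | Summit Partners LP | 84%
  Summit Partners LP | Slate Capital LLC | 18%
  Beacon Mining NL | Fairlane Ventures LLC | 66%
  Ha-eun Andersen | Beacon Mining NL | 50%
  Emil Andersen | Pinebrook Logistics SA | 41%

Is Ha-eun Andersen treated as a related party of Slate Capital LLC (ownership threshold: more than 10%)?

By parent–child attribution (R1), Ha-eun Andersen is treated as also owning Emil Andersen's interest in Beacon Mining NL, giving 50% + 32% = 82%.
By parent–child attribution (R1), Ha-eun Andersen is treated as also owning Emil Andersen's interest in Pinebrook Logistics SA, giving 59% + 41% = 100%.
Chain via Beacon Mining NL → Fairlane Ventures LLC (R2): 82% × 66% × 46% = 24.8952% of Slate Capital LLC.
Chain via Ridgefield Pharma AG → Bluewater Shipping BV (R2): 13% × 84% × 13% = 1.4196% of Slate Capital LLC.
Chain via Pinebrook Logistics SA → Summit Partners LP (R2): 100% × 84% × 18% = 15.12% of Slate Capital LLC.
Aggregating (R3): 24.8952% + 1.4196% + 15.12% = 41.4348%.
41.4348% exceeds the 10% threshold, so Ha-eun is a related party to Slate Capital LLC.

Yes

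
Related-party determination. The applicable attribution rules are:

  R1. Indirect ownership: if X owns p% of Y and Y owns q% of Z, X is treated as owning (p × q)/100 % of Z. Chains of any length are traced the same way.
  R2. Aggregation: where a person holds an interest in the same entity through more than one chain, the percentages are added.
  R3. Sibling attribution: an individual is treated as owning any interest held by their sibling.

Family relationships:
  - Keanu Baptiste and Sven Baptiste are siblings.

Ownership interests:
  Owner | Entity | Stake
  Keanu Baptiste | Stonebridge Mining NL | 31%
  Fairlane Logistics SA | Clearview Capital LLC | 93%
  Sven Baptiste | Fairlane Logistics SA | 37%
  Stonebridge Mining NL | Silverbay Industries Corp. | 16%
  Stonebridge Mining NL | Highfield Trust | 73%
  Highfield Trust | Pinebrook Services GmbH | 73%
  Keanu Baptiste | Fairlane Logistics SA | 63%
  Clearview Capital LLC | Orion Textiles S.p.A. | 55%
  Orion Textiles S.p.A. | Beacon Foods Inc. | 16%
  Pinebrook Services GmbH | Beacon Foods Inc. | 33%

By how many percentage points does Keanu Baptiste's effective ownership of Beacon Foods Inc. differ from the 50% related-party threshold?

By sibling attribution (R3), Keanu Baptiste is treated as also owning Sven Baptiste's interest in Fairlane Logistics SA, giving 63% + 37% = 100%.
Chain via Fairlane Logistics SA → Clearview Capital LLC → Orion Textiles S.p.A. (R1): 100% × 93% × 55% × 16% = 8.184% of Beacon Foods Inc.
Chain via Stonebridge Mining NL → Highfield Trust → Pinebrook Services GmbH (R1): 31% × 73% × 73% × 33% = 5.451567% of Beacon Foods Inc.
Aggregating (R2): 8.184% + 5.451567% = 13.635567%.
13.635567% falls short of the 50% threshold by 36.364433 percentage points.

36.364433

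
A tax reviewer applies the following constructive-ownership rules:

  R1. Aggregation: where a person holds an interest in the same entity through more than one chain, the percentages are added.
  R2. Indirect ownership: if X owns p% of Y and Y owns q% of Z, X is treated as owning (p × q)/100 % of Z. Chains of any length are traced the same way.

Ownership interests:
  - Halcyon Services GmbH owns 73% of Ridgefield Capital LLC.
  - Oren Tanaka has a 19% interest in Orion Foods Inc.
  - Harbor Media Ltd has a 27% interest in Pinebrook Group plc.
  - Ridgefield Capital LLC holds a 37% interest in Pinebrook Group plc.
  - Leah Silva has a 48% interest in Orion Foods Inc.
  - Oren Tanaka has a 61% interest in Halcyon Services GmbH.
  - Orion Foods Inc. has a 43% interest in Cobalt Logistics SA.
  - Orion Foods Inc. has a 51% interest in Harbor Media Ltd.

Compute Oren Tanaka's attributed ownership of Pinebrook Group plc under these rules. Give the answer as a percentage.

19.0924%

Chain via Orion Foods Inc. → Harbor Media Ltd (R2): 19% × 51% × 27% = 2.6163% of Pinebrook Group plc.
Chain via Halcyon Services GmbH → Ridgefield Capital LLC (R2): 61% × 73% × 37% = 16.4761% of Pinebrook Group plc.
Aggregating (R1): 2.6163% + 16.4761% = 19.0924%.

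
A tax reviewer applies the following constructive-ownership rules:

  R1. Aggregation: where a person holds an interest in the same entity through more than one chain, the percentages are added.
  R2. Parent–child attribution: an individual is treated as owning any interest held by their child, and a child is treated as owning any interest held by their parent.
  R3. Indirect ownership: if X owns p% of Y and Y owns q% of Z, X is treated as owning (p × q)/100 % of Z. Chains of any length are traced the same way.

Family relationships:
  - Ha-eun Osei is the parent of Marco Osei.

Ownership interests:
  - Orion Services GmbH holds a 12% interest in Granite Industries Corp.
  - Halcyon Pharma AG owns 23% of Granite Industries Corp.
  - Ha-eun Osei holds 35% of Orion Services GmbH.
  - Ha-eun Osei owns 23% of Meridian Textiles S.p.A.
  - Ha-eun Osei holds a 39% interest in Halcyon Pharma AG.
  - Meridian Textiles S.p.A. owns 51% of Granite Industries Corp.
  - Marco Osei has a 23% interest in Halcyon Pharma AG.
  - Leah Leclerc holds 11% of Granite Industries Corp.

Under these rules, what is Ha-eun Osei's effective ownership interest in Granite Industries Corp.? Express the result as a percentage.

30.19%

By parent–child attribution (R2), Ha-eun Osei is treated as also owning Marco Osei's interest in Halcyon Pharma AG, giving 39% + 23% = 62%.
Chain via Meridian Textiles S.p.A. (R3): 23% × 51% = 11.73% of Granite Industries Corp.
Chain via Orion Services GmbH (R3): 35% × 12% = 4.2% of Granite Industries Corp.
Chain via Halcyon Pharma AG (R3): 62% × 23% = 14.26% of Granite Industries Corp.
Aggregating (R1): 11.73% + 4.2% + 14.26% = 30.19%.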